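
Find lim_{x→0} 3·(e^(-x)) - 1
Direct substitution at x = 0 gives 2.

Final answer: 2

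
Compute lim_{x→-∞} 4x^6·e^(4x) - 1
The product is a 0·∞ indeterminate form at x → -∞.
Rewrite the product as 4x^6 / e^(-4x) (an ∞/∞ form) and apply L'Hôpital, or use the standard hierarchy e^(4|x|) ≫ |x^6| as x → -∞.
The indeterminate product → 0, so the limit = -1.

Final answer: -1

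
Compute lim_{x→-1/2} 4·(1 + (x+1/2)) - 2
Direct substitution at x = -1/2 gives 2.

Final answer: 2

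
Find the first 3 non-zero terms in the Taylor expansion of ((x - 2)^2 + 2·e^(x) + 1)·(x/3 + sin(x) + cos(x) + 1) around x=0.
-13·x^2/6 + 16·x/3 + 14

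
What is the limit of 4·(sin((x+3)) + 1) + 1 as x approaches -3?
Direct substitution at x = -3 gives 5.

Final answer: 5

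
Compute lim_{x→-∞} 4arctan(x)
Evaluate the dominant behaviour as x → -∞; each term tends to a finite value or vanishes.
Limit = -2·π.

Final answer: -2·π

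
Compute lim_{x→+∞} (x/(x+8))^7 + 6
As x → +∞: x/(x+8) = 1/(1 + 8/x) → 1, and the 7th power of a limit-1 base also → 1; with the additive constant, 1 + 6 = 7.
Limit = 7.

Final answer: 7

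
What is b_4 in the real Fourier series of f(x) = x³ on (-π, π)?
b_4 = (1/π) ∫_{-π}^{π} f(x)·sin(4x) dx.
Evaluate the integral (use parity and integration by parts as needed): b_4 = 3/16 - π^2/2.

Final answer: 3/16 - π^2/2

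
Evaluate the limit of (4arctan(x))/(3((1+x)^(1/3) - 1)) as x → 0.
Both numerator and denominator → 0 as x → 0; this is a 0/0 indeterminate form.
Expand each to leading order near x = 0: numerator ~ 4·x, denominator ~ x.
The limit of the ratio is 4.

Final answer: 4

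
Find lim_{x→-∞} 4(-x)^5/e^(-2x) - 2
The quotient is an ∞/∞ indeterminate form as x → -∞.
Compare growth rates of the dominant terms (exponentials ≫ polynomials ≫ logarithms), or apply L'Hôpital's rule; the quotient → 0.
Adding the constant: 0 - 2 = -2. Limit = -2.

Final answer: -2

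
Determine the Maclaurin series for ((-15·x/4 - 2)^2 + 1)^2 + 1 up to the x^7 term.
50625·x^4/256 + 3375·x^3/8 + 2925·x^2/8 + 150·x + 26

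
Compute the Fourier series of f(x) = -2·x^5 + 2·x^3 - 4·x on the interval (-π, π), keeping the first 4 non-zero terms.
(-512 - 4·π^4 + 84·π^2)·sin(x) + (-12·π^2 + 22 + 2·π^4)·sin(2·x) + (-4·π^4/3 - 448/81 + 116·π^2/27)·sin(3·x) + (-9·π^2/4 + 91/32 + π^4)·sin(4·x)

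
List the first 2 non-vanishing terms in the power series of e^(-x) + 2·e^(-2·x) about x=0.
3 - 5·x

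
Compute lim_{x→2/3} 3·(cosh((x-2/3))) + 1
Direct substitution at x = 2/3 gives 4.

Final answer: 4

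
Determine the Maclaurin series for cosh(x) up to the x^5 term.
x^4/24 + x^2/2 + 1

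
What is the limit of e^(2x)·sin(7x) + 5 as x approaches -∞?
Evaluate the dominant behaviour as x → -∞; each term tends to a finite value or vanishes.
Limit = 5.

Final answer: 5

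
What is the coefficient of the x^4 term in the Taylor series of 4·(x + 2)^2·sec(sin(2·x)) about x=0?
Expand to order 4: 4·(x + 2)^2·sec(sin(2·x)) = 56·x^4/3 + 32·x^3 + 36·x^2 + 16·x + 16 + O(x^5).
The coefficient of x^4 is 56/3.

Final answer: 56/3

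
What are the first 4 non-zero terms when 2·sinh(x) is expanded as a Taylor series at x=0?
x^7/2520 + x^5/60 + x^3/3 + 2·x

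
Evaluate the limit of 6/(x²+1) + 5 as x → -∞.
Evaluate the dominant behaviour as x → -∞; each term tends to a finite value or vanishes.
Limit = 5.

Final answer: 5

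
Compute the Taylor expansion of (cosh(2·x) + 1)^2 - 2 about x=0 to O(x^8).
136·x^6/45 + 20·x^4/3 + 8·x^2 + 2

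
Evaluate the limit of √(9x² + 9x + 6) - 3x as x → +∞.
As x → +∞: multiply by the conjugate to get (9x+6)/(√(9x²+9x+6)+3x); the denominator ~ 6x, so the limit is 9/6 = 3/2.
Limit = 3/2.

Final answer: 3/2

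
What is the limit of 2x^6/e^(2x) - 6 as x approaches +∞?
The quotient is an ∞/∞ indeterminate form as x → +∞.
The exponential denominator e^(2x) dominates the polynomial numerator (e^x ≫ x^6 as x → ∞), so the quotient → 0.
Adding the constant: 0 - 6 = -6. Limit = -6.

Final answer: -6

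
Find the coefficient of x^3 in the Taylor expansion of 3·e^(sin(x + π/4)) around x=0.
Expand to order 3: 3·e^(sin(x + π/4)) = x^3·(-3·e^(√(2)/2)/4 - √(2)·e^(√(2)/2)/8) + x^2·(-3·√(2)·e^(√(2)/2)/4 + 3·e^(√(2)/2)/4) + 3·√(2)·x·e^(√(2)/2)/2 + 3·e^(√(2)/2) + O(x^4).
The coefficient of x^3 is -3·e^(√(2)/2)/4 - √(2)·e^(√(2)/2)/8.

Final answer: -3·e^(√(2)/2)/4 - √(2)·e^(√(2)/2)/8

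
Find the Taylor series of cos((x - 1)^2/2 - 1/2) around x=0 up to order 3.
x^3/2 - x^2/2 + 1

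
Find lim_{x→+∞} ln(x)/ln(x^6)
This is an ∞/∞ indeterminate form as x → +∞.
Write ln(x^6) = 6·ln(x), reducing the quotient to 1/6.
Limit = 1/6.

Final answer: 1/6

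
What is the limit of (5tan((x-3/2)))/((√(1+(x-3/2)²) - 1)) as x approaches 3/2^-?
Both numerator and denominator → 0 as x → 3/2^-; this is a 0/0 indeterminate form.
Expand each to leading order near x = 3/2: numerator ~ 5·(x - 3/2), denominator ~ (x - 3/2)^2/2.
The limit of the ratio is -∞.

Final answer: -∞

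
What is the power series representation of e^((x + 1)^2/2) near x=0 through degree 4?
5·x^4·e^(1/2)/12 + 2·x^3·e^(1/2)/3 + x^2·e^(1/2) + x·e^(1/2) + e^(1/2)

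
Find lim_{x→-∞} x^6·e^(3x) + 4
The product is a 0·∞ indeterminate form at x → -∞.
Rewrite the product as x^6 / e^(-3x) (an ∞/∞ form) and apply L'Hôpital, or use the standard hierarchy e^(3|x|) ≫ |x^6| as x → -∞.
The indeterminate product → 0, so the limit = 4.

Final answer: 4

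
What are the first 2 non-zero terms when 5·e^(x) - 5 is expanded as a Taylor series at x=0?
5·x^2/2 + 5·x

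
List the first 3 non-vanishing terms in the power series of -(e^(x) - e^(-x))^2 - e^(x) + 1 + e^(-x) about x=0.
-4·x^2 - 2·x + 1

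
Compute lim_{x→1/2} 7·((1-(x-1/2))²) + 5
Direct substitution at x = 1/2 gives 12.

Final answer: 12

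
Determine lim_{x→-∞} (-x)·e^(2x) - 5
The product is a 0·∞ indeterminate form at x → -∞.
Rewrite the product as (-x) / e^(-2x) (an ∞/∞ form) and apply L'Hôpital, or use the standard hierarchy e^(2|x|) ≫ |(-x)| as x → -∞.
The indeterminate product → 0, so the limit = -5.

Final answer: -5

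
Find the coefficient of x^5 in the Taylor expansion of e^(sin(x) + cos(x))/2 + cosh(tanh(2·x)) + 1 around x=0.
Expand to order 5: e^(sin(x) + cos(x))/2 + cosh(tanh(2·x)) + 1 = e·x^5/20 + x^4·(-14/3 - 5·e/48) - e·x^3/4 + 2·x^2 + e·x/2 + e/2 + 2 + O(x^6).
The coefficient of x^5 is e/20.

Final answer: e/20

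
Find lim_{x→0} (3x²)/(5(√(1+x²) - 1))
Both numerator and denominator → 0 as x → 0; this is a 0/0 indeterminate form.
Expand each to leading order near x = 0: numerator ~ 3·x^2, denominator ~ 5·x^2/2.
The limit of the ratio is 6/5.

Final answer: 6/5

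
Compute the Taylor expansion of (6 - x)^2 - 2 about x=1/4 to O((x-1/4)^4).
497/16 - 23·(x - 1/4)/2 + (x - 1/4)^2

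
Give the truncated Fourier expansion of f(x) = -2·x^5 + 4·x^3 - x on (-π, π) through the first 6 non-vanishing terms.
(-530 - 4·π^4 + 88·π^2)·sin(x) + (-14·π^2 + 22 + 2·π^4)·sin(2·x) + (-4·π^4/3 - 358/81 + 152·π^2/27)·sin(3·x) + (-13·π^2/4 + 55/32 + π^4)·sin(4·x) + (-4·π^4/5 - 586/625 + 56·π^2/25)·sin(5·x) + (-46·π^2/27 + 50/81 + 2·π^4/3)·sin(6·x)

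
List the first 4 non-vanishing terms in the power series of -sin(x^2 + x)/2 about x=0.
x^4/4 + x^3/12 - x^2/2 - x/2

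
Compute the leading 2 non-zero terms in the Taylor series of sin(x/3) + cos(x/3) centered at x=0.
x/3 + 1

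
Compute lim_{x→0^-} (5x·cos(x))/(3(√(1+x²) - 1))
Both numerator and denominator → 0 as x → 0^-; this is a 0/0 indeterminate form.
Expand each to leading order near x = 0: numerator ~ 5·x, denominator ~ 3·x^2/2.
The limit of the ratio is -∞.

Final answer: -∞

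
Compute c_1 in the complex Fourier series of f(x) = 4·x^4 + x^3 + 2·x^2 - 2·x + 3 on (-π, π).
Compute the real Fourier coefficients first: a_1 = 184 - 32·π^2, b_1 = -16 + 2·π^2.
Then c_1 = (a_1 − i·b_1)/2 = -16·π^2 + 92 - i·π^2 + 8·i.

Final answer: -16·π^2 + 92 - i·π^2 + 8·i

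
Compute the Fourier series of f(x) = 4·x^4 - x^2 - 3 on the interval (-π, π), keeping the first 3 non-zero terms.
(196 - 32·π^2)·cos(x) + (-13 + 8·π^2)·cos(2·x) - π^2/3 - 3 + 4·π^4/5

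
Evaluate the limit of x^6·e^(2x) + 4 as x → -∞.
The product is a 0·∞ indeterminate form at x → -∞.
Rewrite the product as x^6 / e^(-2x) (an ∞/∞ form) and apply L'Hôpital, or use the standard hierarchy e^(2|x|) ≫ |x^6| as x → -∞.
The indeterminate product → 0, so the limit = 4.

Final answer: 4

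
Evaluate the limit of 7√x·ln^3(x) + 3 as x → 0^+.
The product is a 0·∞ indeterminate form at x → 0⁺.
Rewrite the product as 7·ln^3(x) / x^(-1/2) and apply L'Hôpital, or use the standard hierarchy x^(-1/2) ≫ |ln x|^3 as x → 0⁺.
The indeterminate product → 0, so the limit = 3.

Final answer: 3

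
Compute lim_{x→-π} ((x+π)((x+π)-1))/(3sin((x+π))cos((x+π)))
Both numerator and denominator → 0 as x → -π; this is a 0/0 indeterminate form.
Expand each to leading order near x = -π: numerator ~ -(x + π), denominator ~ 3·(x + π).
The limit of the ratio is -1/3.

Final answer: -1/3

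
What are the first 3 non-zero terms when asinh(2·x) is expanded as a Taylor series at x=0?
12·x^5/5 - 4·x^3/3 + 2·x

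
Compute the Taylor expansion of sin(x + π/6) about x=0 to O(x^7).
-x^6/1440 + √(3)·x^5/240 + x^4/48 - √(3)·x^3/12 - x^2/4 + √(3)·x/2 + 1/2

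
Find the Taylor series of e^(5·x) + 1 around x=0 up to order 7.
15625·x^7/1008 + 3125·x^6/144 + 625·x^5/24 + 625·x^4/24 + 125·x^3/6 + 25·x^2/2 + 5·x + 2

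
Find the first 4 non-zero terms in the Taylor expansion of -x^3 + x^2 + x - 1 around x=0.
-x^3 + x^2 + x - 1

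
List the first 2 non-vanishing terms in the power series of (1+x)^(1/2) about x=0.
x/2 + 1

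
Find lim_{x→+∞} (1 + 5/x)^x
As x → +∞: this is the defining limit (1 + 5/x)^x → e^5.
Limit = e^(5).

Final answer: e^(5)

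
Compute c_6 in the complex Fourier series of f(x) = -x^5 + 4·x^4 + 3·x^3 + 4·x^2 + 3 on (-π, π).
Compute the real Fourier coefficients first: a_6 = 8/27 + 8·π^2/9, b_6 = -32·π^2/27 + 16/81 + π^4/3.
Then c_6 = (a_6 − i·b_6)/2 = 4/27 + 4·π^2/9 - i·π^4/6 - 8·i/81 + 16·i·π^2/27.

Final answer: 4/27 + 4·π^2/9 - i·π^4/6 - 8·i/81 + 16·i·π^2/27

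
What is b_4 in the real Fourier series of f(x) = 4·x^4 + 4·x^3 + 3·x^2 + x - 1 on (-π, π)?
b_4 = (1/π) ∫_{-π}^{π} f(x)·sin(4x) dx.
Evaluate the integral (use parity and integration by parts as needed): b_4 = 1/4 - 2·π^2.

Final answer: 1/4 - 2·π^2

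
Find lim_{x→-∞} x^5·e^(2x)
This is a 0·∞ indeterminate form at x → -∞.
Rewrite the product as x^5 / e^(-2x) (an ∞/∞ form) and apply L'Hôpital, or use the standard hierarchy e^(2|x|) ≫ |x^5| as x → -∞.
The indeterminate product → 0, so the limit = 0.

Final answer: 0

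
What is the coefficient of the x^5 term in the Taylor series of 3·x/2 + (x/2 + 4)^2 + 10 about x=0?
Expand to order 5: 3·x/2 + (x/2 + 4)^2 + 10 = x^2/4 + 11·x/2 + 26 + O(x^6).
The coefficient of x^5 is 0.

Final answer: 0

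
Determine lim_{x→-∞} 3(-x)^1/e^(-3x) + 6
The quotient is an ∞/∞ indeterminate form as x → -∞.
Compare growth rates of the dominant terms (exponentials ≫ polynomials ≫ logarithms), or apply L'Hôpital's rule; the quotient → 0.
Adding the constant: 0 + 6 = 6. Limit = 6.

Final answer: 6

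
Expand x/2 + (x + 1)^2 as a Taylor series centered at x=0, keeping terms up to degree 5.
x^2 + 5·x/2 + 1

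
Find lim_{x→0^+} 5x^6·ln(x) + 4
The product is a 0·∞ indeterminate form at x → 0⁺.
Rewrite the product as 5·ln(x) / x^(-6) and apply L'Hôpital, or use the standard hierarchy x^(-6) ≫ |ln x| as x → 0⁺.
The indeterminate product → 0, so the limit = 4.

Final answer: 4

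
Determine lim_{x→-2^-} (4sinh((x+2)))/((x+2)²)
Both numerator and denominator → 0 as x → -2^-; this is a 0/0 indeterminate form.
Expand each to leading order near x = -2: numerator ~ 4·(x + 2), denominator ~ (x + 2)^2.
The limit of the ratio is -∞.

Final answer: -∞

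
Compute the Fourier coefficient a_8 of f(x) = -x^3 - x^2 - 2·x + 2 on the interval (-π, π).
a_8 = (1/π) ∫_{-π}^{π} f(x)·cos(8x) dx.
Evaluate the integral (use parity and integration by parts as needed): a_8 = -1/16.

Final answer: -1/16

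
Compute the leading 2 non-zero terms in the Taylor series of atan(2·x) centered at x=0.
-8·x^3/3 + 2·x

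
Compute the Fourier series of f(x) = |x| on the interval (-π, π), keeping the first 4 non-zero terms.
-4·cos(x)/π - 4·cos(3·x)/(9·π) - 4·cos(5·x)/(25·π) + π/2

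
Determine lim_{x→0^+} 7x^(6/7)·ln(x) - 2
The product is a 0·∞ indeterminate form at x → 0⁺.
Rewrite the product as 7·ln(x) / x^(-6/7) and apply L'Hôpital, or use the standard hierarchy x^(-6/7) ≫ |ln x| as x → 0⁺.
The indeterminate product → 0, so the limit = -2.

Final answer: -2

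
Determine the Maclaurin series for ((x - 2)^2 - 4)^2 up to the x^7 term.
x^4 - 8·x^3 + 16·x^2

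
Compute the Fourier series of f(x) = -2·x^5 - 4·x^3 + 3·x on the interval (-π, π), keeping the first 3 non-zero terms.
(-426 - 4·π^4 + 72·π^2)·sin(x) + (-6·π^2 + 6 + 2·π^4)·sin(2·x) + (-4·π^4/3 + 146/81 + 8·π^2/27)·sin(3·x)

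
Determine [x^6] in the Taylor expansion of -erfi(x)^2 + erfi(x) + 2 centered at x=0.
Expand to order 6: -erfi(x)^2 + erfi(x) + 2 = -56·x^6/(45·π) + x^5/(5·√(π)) - 8·x^4/(3·π) + 2·x^3/(3·√(π)) - 4·x^2/π + 2·x/√(π) + 2 + O(x^7).
The coefficient of x^6 is -56/(45·π).

Final answer: -56/(45·π)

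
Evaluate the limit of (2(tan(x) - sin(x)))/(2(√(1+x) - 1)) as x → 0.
Both numerator and denominator → 0 as x → 0; this is a 0/0 indeterminate form.
Expand each to leading order near x = 0: numerator ~ x^3, denominator ~ x.
The limit of the ratio is 0.

Final answer: 0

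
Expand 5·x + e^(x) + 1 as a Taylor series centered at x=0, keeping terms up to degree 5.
x^5/120 + x^4/24 + x^3/6 + x^2/2 + 6·x + 2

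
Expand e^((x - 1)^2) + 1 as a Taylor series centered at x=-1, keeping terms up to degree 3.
1 + e^(4) - 4·e^(4)·(x + 1) + 9·e^(4)·(x + 1)^2 - 44·e^(4)·(x + 1)^3/3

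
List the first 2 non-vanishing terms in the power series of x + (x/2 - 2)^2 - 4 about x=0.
x^2/4 - x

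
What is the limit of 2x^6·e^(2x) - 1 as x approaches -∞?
The product is a 0·∞ indeterminate form at x → -∞.
Rewrite the product as 2x^6 / e^(-2x) (an ∞/∞ form) and apply L'Hôpital, or use the standard hierarchy e^(2|x|) ≫ |x^6| as x → -∞.
The indeterminate product → 0, so the limit = -1.

Final answer: -1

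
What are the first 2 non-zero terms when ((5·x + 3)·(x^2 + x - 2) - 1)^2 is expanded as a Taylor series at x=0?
98·x + 49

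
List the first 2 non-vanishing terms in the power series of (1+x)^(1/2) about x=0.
x/2 + 1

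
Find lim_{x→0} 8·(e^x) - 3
Direct substitution at x = 0 gives 5.

Final answer: 5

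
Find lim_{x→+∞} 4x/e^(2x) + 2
The quotient is an ∞/∞ indeterminate form as x → +∞.
The exponential denominator e^(2x) dominates the polynomial numerator (e^x ≫ x as x → ∞), so the quotient → 0.
Adding the constant: 0 + 2 = 2. Limit = 2.

Final answer: 2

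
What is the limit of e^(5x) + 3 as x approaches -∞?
Evaluate the dominant behaviour as x → -∞; each term tends to a finite value or vanishes.
Limit = 3.

Final answer: 3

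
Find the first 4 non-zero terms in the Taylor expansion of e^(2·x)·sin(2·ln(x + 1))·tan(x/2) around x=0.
13·x^5/24 + 3·x^4/4 + 3·x^3/2 + x^2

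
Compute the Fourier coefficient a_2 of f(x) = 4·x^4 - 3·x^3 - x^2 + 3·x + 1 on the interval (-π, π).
a_2 = (1/π) ∫_{-π}^{π} f(x)·cos(2x) dx.
Evaluate the integral (use parity and integration by parts as needed): a_2 = -13 + 8·π^2.

Final answer: -13 + 8·π^2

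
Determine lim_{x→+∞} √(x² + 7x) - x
As x → +∞: multiply by the conjugate to get (7x)/(√(x²+7x)+x); the denominator ~ 2x, so the limit is 7/2.
Limit = 7/2.

Final answer: 7/2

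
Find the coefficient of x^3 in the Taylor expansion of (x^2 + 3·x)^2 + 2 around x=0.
Expand to order 3: (x^2 + 3·x)^2 + 2 = 6·x^3 + 9·x^2 + 2 + O(x^4).
The coefficient of x^3 is 6.

Final answer: 6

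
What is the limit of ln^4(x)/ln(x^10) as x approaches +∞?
This is an ∞/∞ indeterminate form as x → +∞.
Write ln(x^10) = 10·ln(x), reducing the quotient to ln^3(x)/10 → ∞.
Limit = ∞.

Final answer: ∞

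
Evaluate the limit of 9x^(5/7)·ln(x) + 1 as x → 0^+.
The product is a 0·∞ indeterminate form at x → 0⁺.
Rewrite the product as 9·ln(x) / x^(-5/7) and apply L'Hôpital, or use the standard hierarchy x^(-5/7) ≫ |ln x| as x → 0⁺.
The indeterminate product → 0, so the limit = 1.

Final answer: 1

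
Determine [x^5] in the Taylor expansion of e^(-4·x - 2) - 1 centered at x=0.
Expand to order 5: e^(-4·x - 2) - 1 = -128·x^5·e^(-2)/15 + 32·x^4·e^(-2)/3 - 32·x^3·e^(-2)/3 + 8·x^2·e^(-2) - 4·x·e^(-2) - 1 + e^(-2) + O(x^6).
The coefficient of x^5 is -128·e^(-2)/15.

Final answer: -128·e^(-2)/15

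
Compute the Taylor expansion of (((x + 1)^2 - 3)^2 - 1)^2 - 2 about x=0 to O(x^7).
16·x^6 - 16·x^5 - 58·x^4 + 24·x^3 + 64·x^2 - 48·x + 7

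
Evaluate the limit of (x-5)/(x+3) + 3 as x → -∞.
Evaluate the dominant behaviour as x → -∞; each term tends to a finite value or vanishes.
Limit = 4.

Final answer: 4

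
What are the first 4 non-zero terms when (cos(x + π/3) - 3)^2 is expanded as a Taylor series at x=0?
-√(3)·x^3/6 + 2·x^2 + 5·√(3)·x/2 + 25/4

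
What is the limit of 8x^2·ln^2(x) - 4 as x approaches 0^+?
The product is a 0·∞ indeterminate form at x → 0⁺.
Rewrite the product as 8·ln^2(x) / x^(-2) and apply L'Hôpital, or use the standard hierarchy x^(-2) ≫ |ln x|^2 as x → 0⁺.
The indeterminate product → 0, so the limit = -4.

Final answer: -4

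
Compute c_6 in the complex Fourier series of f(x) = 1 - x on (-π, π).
Compute the real Fourier coefficients first: a_6 = 0, b_6 = 1/3.
Then c_6 = (a_6 − i·b_6)/2 = -i/6.

Final answer: -i/6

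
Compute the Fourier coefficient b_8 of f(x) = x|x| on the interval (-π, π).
b_8 = (1/π) ∫_{-π}^{π} f(x)·sin(8x) dx.
Evaluate the integral (use parity and integration by parts as needed): b_8 = -π/4.

Final answer: -π/4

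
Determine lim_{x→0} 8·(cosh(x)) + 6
Direct substitution at x = 0 gives 14.

Final answer: 14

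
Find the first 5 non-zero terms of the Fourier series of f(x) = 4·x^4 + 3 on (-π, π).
(192 - 32·π^2)·cos(x) + (-12 + 8·π^2)·cos(2·x) + (64/27 - 32·π^2/9)·cos(3·x) + (-3/4 + 2·π^2)·cos(4·x) + 3 + 4·π^4/5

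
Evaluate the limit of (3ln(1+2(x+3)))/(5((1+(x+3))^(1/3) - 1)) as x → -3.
Both numerator and denominator → 0 as x → -3; this is a 0/0 indeterminate form.
Expand each to leading order near x = -3: numerator ~ 6·(x + 3), denominator ~ 5·(x + 3)/3.
The limit of the ratio is 18/5.

Final answer: 18/5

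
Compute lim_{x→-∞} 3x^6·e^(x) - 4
The product is a 0·∞ indeterminate form at x → -∞.
Rewrite the product as 3x^6 / e^(-x) (an ∞/∞ form) and apply L'Hôpital, or use the standard hierarchy e^(|x|) ≫ |x^6| as x → -∞.
The indeterminate product → 0, so the limit = -4.

Final answer: -4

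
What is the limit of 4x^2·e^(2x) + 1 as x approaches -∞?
The product is a 0·∞ indeterminate form at x → -∞.
Rewrite the product as 4x^2 / e^(-2x) (an ∞/∞ form) and apply L'Hôpital, or use the standard hierarchy e^(2|x|) ≫ |x^2| as x → -∞.
The indeterminate product → 0, so the limit = 1.

Final answer: 1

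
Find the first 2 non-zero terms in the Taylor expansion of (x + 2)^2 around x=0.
4·x + 4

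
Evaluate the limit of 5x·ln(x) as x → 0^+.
This is a 0·∞ indeterminate form at x → 0⁺.
Rewrite the product as 5·ln(x) / x^(-1) and apply L'Hôpital, or use the standard hierarchy x^(-1) ≫ |ln x| as x → 0⁺.
The indeterminate product → 0, so the limit = 0.

Final answer: 0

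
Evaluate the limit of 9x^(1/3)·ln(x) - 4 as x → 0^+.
The product is a 0·∞ indeterminate form at x → 0⁺.
Rewrite the product as 9·ln(x) / x^(-1/3) and apply L'Hôpital, or use the standard hierarchy x^(-1/3) ≫ |ln x| as x → 0⁺.
The indeterminate product → 0, so the limit = -4.

Final answer: -4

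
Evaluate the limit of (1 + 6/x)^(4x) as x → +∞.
As x → +∞: write (1 + 6/x)^(4x) = ((1 + 6/x)^x)^4 → (e^6)^4 = e^24.
Limit = e^(24).

Final answer: e^(24)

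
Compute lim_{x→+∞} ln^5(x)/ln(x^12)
This is an ∞/∞ indeterminate form as x → +∞.
Write ln(x^12) = 12·ln(x), reducing the quotient to ln^4(x)/12 → ∞.
Limit = ∞.

Final answer: ∞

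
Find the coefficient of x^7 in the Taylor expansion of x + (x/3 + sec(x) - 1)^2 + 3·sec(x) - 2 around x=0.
Expand to order 7: x + (x/3 + sec(x) - 1)^2 + 3·sec(x) - 2 = 61·x^7/1080 + 37·x^6/80 + 5·x^5/36 + 7·x^4/8 + x^3/3 + 29·x^2/18 + x + 1 + O(x^8).
The coefficient of x^7 is 61/1080.

Final answer: 61/1080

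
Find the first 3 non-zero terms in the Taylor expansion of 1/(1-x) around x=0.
x^2 + x + 1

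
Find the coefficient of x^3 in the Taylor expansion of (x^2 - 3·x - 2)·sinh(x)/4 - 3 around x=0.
Expand to order 3: (x^2 - 3·x - 2)·sinh(x)/4 - 3 = x^3/6 - 3·x^2/4 - x/2 - 3 + O(x^4).
The coefficient of x^3 is 1/6.

Final answer: 1/6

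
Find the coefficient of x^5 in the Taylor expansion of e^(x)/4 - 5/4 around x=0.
Expand to order 5: e^(x)/4 - 5/4 = x^5/480 + x^4/96 + x^3/24 + x^2/8 + x/4 - 1 + O(x^6).
The coefficient of x^5 is 1/480.

Final answer: 1/480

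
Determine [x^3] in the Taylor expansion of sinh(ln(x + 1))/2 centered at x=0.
Expand to order 3: sinh(ln(x + 1))/2 = x^3/4 - x^2/4 + x/2 + O(x^4).
The coefficient of x^3 is 1/4.

Final answer: 1/4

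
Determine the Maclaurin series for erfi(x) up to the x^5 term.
x^5/(5·√(π)) + 2·x^3/(3·√(π)) + 2·x/√(π)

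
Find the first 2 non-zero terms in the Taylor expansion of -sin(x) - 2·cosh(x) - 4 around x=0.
-x - 6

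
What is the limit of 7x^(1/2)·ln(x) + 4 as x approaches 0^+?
The product is a 0·∞ indeterminate form at x → 0⁺.
Rewrite the product as 7·ln(x) / x^(-1/2) and apply L'Hôpital, or use the standard hierarchy x^(-1/2) ≫ |ln x| as x → 0⁺.
The indeterminate product → 0, so the limit = 4.

Final answer: 4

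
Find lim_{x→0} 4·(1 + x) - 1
Direct substitution at x = 0 gives 3.

Final answer: 3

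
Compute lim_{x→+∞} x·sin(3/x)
As x → +∞: let u = 3/x → 0⁺; then x·sin(3/x) = 3·sin(u)/u → 3·1 = 3.
Limit = 3.

Final answer: 3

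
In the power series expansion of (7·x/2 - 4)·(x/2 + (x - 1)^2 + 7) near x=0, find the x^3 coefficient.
Expand to order 3: (7·x/2 - 4)·(x/2 + (x - 1)^2 + 7) = 7·x^3/2 - 37·x^2/4 + 34·x - 32 + O(x^4).
The coefficient of x^3 is 7/2.

Final answer: 7/2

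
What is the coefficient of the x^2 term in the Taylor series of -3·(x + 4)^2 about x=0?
Expand to order 2: -3·(x + 4)^2 = -3·x^2 - 24·x - 48 + O(x^3).
The coefficient of x^2 is -3.

Final answer: -3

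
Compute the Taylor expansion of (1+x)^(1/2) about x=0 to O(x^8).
33·x^7/2048 - 21·x^6/1024 + 7·x^5/256 - 5·x^4/128 + x^3/16 - x^2/8 + x/2 + 1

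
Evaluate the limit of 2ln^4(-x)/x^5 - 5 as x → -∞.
The quotient is an ∞/∞ indeterminate form as x → -∞.
Compare growth rates of the dominant terms (exponentials ≫ polynomials ≫ logarithms), or apply L'Hôpital's rule; the quotient → 0.
Adding the constant: 0 - 5 = -5. Limit = -5.

Final answer: -5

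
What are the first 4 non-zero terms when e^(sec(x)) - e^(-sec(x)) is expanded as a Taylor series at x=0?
x^6·(e^(-1)/720 + 151·e/720) + x^4·(e^(-1)/12 + e/3) + x^2·(e^(-1)/2 + e/2) - e^(-1) + e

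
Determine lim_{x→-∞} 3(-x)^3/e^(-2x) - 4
The quotient is an ∞/∞ indeterminate form as x → -∞.
Compare growth rates of the dominant terms (exponentials ≫ polynomials ≫ logarithms), or apply L'Hôpital's rule; the quotient → 0.
Adding the constant: 0 - 4 = -4. Limit = -4.

Final answer: -4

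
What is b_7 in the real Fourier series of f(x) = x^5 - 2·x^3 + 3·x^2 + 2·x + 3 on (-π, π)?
b_7 = (1/π) ∫_{-π}^{π} f(x)·sin(7x) dx.
Evaluate the integral (use parity and integration by parts as needed): b_7 = -236·π^2/343 + 11020/16807 + 2·π^4/7.

Final answer: -236·π^2/343 + 11020/16807 + 2·π^4/7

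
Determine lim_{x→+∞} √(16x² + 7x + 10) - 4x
As x → +∞: multiply by the conjugate to get (7x+10)/(√(16x²+7x+10)+4x); the denominator ~ 8x, so the limit is 7/8.
Limit = 7/8.

Final answer: 7/8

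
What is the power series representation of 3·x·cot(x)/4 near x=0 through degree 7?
-x^6/630 - x^4/60 - x^2/4 + 3/4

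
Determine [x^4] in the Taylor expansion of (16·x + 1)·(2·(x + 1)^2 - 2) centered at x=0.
Expand to order 4: (16·x + 1)·(2·(x + 1)^2 - 2) = 32·x^3 + 66·x^2 + 4·x + O(x^5).
The coefficient of x^4 is 0.

Final answer: 0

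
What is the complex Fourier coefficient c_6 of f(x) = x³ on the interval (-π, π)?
Compute the real Fourier coefficients first: a_6 = 0, b_6 = 1/18 - π^2/3.
Then c_6 = (a_6 − i·b_6)/2 = -i/36 + i·π^2/6.

Final answer: -i/36 + i·π^2/6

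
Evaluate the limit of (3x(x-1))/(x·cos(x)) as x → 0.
Both numerator and denominator → 0 as x → 0; this is a 0/0 indeterminate form.
Expand each to leading order near x = 0: numerator ~ -3·x, denominator ~ x.
The limit of the ratio is -3.

Final answer: -3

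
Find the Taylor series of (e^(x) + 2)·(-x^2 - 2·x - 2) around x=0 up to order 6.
-11·x^6/180 - 4·x^5/15 - 11·x^4/12 - 7·x^3/3 - 6·x^2 - 8·x - 6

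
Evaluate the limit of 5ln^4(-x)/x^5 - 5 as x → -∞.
The quotient is an ∞/∞ indeterminate form as x → -∞.
Compare growth rates of the dominant terms (exponentials ≫ polynomials ≫ logarithms), or apply L'Hôpital's rule; the quotient → 0.
Adding the constant: 0 - 5 = -5. Limit = -5.

Final answer: -5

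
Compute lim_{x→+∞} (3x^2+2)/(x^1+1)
This is an ∞/∞ indeterminate form as x → +∞.
Divide numerator and denominator by x^2 and let the lower-order terms vanish; the numerator's degree 2 exceeds the denominator's degree 1, so the quotient diverges.
Limit = ∞.

Final answer: ∞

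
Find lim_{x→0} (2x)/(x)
Both numerator and denominator → 0 as x → 0; this is a 0/0 indeterminate form.
Expand each to leading order near x = 0: numerator ~ 2·x, denominator ~ x.
The limit of the ratio is 2.

Final answer: 2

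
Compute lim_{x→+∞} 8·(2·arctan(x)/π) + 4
Evaluate the dominant behaviour as x → +∞; each term tends to a finite value or vanishes.
Limit = 12.

Final answer: 12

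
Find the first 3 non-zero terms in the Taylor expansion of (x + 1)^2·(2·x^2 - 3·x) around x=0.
x^3 - 4·x^2 - 3·x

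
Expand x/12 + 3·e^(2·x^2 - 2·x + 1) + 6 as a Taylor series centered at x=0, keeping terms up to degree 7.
-1856·e·x^7/105 + 304·e·x^6/15 - 104·e·x^5/5 + 20·e·x^4 - 16·e·x^3 + 12·e·x^2 + x·(1/12 - 6·e) + 6 + 3·e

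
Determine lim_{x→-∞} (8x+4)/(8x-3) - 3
Evaluate the dominant behaviour as x → -∞; each term tends to a finite value or vanishes.
Limit = -2.

Final answer: -2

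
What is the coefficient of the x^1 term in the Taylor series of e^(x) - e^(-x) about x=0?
Expand to order 1: e^(x) - e^(-x) = 2·x + O(x^2).
The coefficient of x^1 is 2.

Final answer: 2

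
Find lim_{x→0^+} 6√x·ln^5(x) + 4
The product is a 0·∞ indeterminate form at x → 0⁺.
Rewrite the product as 6·ln^5(x) / x^(-1/2) and apply L'Hôpital, or use the standard hierarchy x^(-1/2) ≫ |ln x|^5 as x → 0⁺.
The indeterminate product → 0, so the limit = 4.

Final answer: 4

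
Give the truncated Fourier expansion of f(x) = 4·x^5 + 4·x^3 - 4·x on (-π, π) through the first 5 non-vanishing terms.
(-152·π^2 + 8·π^4 + 904)·sin(x) + (-4·π^4 - 20 + 16·π^2)·sin(2·x) + (-88·π^2/27 - 40/81 + 8·π^4/3)·sin(3·x) + (-2·π^4 + 29/16 + π^2/2)·sin(4·x) + (-1048/625 + 8·π^2/25 + 8·π^4/5)·sin(5·x)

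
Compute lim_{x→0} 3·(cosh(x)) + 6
Direct substitution at x = 0 gives 9.

Final answer: 9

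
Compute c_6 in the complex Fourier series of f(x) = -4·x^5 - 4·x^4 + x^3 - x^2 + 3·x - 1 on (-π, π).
Compute the real Fourier coefficients first: a_6 = 1/27 - 8·π^2/9, b_6 = -29·π^2/27 - 133/162 + 4·π^4/3.
Then c_6 = (a_6 − i·b_6)/2 = -4·π^2/9 + 1/54 - 2·i·π^4/3 + 133·i/324 + 29·i·π^2/54.

Final answer: -4·π^2/9 + 1/54 - 2·i·π^4/3 + 133·i/324 + 29·i·π^2/54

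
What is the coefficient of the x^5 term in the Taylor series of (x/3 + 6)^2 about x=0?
Expand to order 5: (x/3 + 6)^2 = x^2/9 + 4·x + 36 + O(x^6).
The coefficient of x^5 is 0.

Final answer: 0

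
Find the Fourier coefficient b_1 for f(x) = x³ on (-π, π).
b_1 = (1/π) ∫_{-π}^{π} f(x)·sin(1x) dx.
Evaluate the integral (use parity and integration by parts as needed): b_1 = -12 + 2·π^2.

Final answer: -12 + 2·π^2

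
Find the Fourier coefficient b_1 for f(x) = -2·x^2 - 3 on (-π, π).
b_1 = (1/π) ∫_{-π}^{π} f(x)·sin(1x) dx.
Evaluate the integral (use parity and integration by parts as needed): b_1 = 0.

Final answer: 0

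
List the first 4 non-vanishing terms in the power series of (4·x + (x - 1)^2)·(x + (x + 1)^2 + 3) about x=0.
5·x^3 + 11·x^2 + 11·x + 4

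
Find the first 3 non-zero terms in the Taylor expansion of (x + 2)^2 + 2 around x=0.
x^2 + 4·x + 6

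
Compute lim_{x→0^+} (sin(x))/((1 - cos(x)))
Both numerator and denominator → 0 as x → 0^+; this is a 0/0 indeterminate form.
Expand each to leading order near x = 0: numerator ~ x, denominator ~ x^2/2.
The limit of the ratio is ∞.

Final answer: ∞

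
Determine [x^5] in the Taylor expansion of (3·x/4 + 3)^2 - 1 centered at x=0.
Expand to order 5: (3·x/4 + 3)^2 - 1 = 9·x^2/16 + 9·x/2 + 8 + O(x^6).
The coefficient of x^5 is 0.

Final answer: 0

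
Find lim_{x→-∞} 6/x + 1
Evaluate the dominant behaviour as x → -∞; each term tends to a finite value or vanishes.
Limit = 1.

Final answer: 1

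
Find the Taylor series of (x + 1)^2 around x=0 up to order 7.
x^2 + 2·x + 1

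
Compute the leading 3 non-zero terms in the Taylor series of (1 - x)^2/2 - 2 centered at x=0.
x^2/2 - x - 3/2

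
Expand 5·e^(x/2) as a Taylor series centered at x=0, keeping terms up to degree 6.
x^6/9216 + x^5/768 + 5·x^4/384 + 5·x^3/48 + 5·x^2/8 + 5·x/2 + 5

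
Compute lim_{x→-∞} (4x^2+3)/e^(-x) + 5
The quotient is an ∞/∞ indeterminate form as x → -∞.
Compare growth rates of the dominant terms (exponentials ≫ polynomials ≫ logarithms), or apply L'Hôpital's rule; the quotient → 0.
Adding the constant: 0 + 5 = 5. Limit = 5.

Final answer: 5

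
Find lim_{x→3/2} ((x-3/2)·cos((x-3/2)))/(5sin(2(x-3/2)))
Both numerator and denominator → 0 as x → 3/2; this is a 0/0 indeterminate form.
Expand each to leading order near x = 3/2: numerator ~ (x - 3/2), denominator ~ 10·(x - 3/2).
The limit of the ratio is 1/10.

Final answer: 1/10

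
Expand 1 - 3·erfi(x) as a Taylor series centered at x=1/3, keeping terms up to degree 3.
-3·erfi(1/3) + 1 - 6·e^(1/9)·(x - 1/3)/√(π) - 2·e^(1/9)·(x - 1/3)^2/√(π) - 22·e^(1/9)·(x - 1/3)^3/(9·√(π))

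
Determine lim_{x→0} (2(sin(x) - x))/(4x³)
Both numerator and denominator → 0 as x → 0; this is a 0/0 indeterminate form.
Expand each to leading order near x = 0: numerator ~ -x^3/3, denominator ~ 4·x^3.
The limit of the ratio is -1/12.

Final answer: -1/12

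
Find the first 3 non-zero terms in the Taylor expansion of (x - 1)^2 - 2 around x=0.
x^2 - 2·x - 1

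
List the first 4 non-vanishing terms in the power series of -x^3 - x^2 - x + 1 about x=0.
-x^3 - x^2 - x + 1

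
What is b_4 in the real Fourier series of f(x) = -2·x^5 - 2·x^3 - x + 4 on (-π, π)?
b_4 = (1/π) ∫_{-π}^{π} f(x)·sin(4x) dx.
Evaluate the integral (use parity and integration by parts as needed): b_4 = -π^2/4 + 19/32 + π^4.

Final answer: -π^2/4 + 19/32 + π^4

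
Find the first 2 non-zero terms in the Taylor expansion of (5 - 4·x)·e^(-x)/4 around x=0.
5/4 - 9·x/4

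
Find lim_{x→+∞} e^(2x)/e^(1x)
This is an ∞/∞ indeterminate form as x → +∞.
Rewrite e^(2x)/e^(1x) = e^((2−1)x) = e^(x); the exponent coefficient is 1 > 0 so e^(x) → ∞.
Limit = ∞.

Final answer: ∞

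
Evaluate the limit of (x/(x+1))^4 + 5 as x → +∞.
As x → +∞: x/(x+1) = 1/(1 + 1/x) → 1, and the 4th power of a limit-1 base also → 1; with the additive constant, 1 + 5 = 6.
Limit = 6.

Final answer: 6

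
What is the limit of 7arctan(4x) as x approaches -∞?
Evaluate the dominant behaviour as x → -∞; each term tends to a finite value or vanishes.
Limit = -7·π/2.

Final answer: -7·π/2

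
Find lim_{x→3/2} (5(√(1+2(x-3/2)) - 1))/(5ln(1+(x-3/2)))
Both numerator and denominator → 0 as x → 3/2; this is a 0/0 indeterminate form.
Expand each to leading order near x = 3/2: numerator ~ 5·(x - 3/2), denominator ~ 5·(x - 3/2).
The limit of the ratio is 1.

Final answer: 1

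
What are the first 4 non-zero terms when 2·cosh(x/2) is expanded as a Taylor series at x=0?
x^6/23040 + x^4/192 + x^2/4 + 2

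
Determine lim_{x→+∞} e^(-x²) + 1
Evaluate the dominant behaviour as x → +∞; each term tends to a finite value or vanishes.
Limit = 1.

Final answer: 1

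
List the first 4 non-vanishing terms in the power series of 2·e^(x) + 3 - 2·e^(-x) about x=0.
x^5/30 + 2·x^3/3 + 4·x + 3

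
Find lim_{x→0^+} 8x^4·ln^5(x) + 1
The product is a 0·∞ indeterminate form at x → 0⁺.
Rewrite the product as 8·ln^5(x) / x^(-4) and apply L'Hôpital, or use the standard hierarchy x^(-4) ≫ |ln x|^5 as x → 0⁺.
The indeterminate product → 0, so the limit = 1.

Final answer: 1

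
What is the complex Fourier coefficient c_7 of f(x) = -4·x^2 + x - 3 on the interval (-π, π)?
Compute the real Fourier coefficients first: a_7 = 16/49, b_7 = 2/7.
Then c_7 = (a_7 − i·b_7)/2 = 8/49 - i/7.

Final answer: 8/49 - i/7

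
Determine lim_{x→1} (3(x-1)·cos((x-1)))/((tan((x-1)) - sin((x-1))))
Both numerator and denominator → 0 as x → 1; this is a 0/0 indeterminate form.
Expand each to leading order near x = 1: numerator ~ 3·(x - 1), denominator ~ (x - 1)^3/2.
The limit of the ratio is ∞.

Final answer: ∞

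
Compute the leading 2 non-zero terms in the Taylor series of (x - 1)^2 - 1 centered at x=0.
x^2 - 2·x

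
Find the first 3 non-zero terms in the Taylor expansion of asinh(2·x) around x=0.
12·x^5/5 - 4·x^3/3 + 2·x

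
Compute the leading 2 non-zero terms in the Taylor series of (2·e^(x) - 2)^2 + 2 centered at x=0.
4·x^2 + 2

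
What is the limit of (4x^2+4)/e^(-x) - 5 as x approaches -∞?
The quotient is an ∞/∞ indeterminate form as x → -∞.
Compare growth rates of the dominant terms (exponentials ≫ polynomials ≫ logarithms), or apply L'Hôpital's rule; the quotient → 0.
Adding the constant: 0 - 5 = -5. Limit = -5.

Final answer: -5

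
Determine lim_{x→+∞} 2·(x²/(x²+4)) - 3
Evaluate the dominant behaviour as x → +∞; each term tends to a finite value or vanishes.
Limit = -1.

Final answer: -1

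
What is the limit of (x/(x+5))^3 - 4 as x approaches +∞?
As x → +∞: x/(x+5) = 1/(1 + 5/x) → 1, and the 3rd power of a limit-1 base also → 1; with the additive constant, 1 - 4 = -3.
Limit = -3.

Final answer: -3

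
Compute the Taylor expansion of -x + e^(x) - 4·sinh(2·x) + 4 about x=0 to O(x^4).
-31·x^3/6 + x^2/2 - 8·x + 5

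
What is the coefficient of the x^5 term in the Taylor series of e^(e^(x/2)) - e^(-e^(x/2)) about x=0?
Expand to order 5: e^(e^(x/2)) - e^(-e^(x/2)) = x^5·(e^(-1)/1920 + 13·e/960) + x^4·(-e^(-1)/384 + 5·e/128) + x^3·(-e^(-1)/48 + 5·e/48) + e·x^2/4 + x·(e^(-1)/2 + e/2) - e^(-1) + e + O(x^6).
The coefficient of x^5 is e^(-1)/1920 + 13·e/960.

Final answer: e^(-1)/1920 + 13·e/960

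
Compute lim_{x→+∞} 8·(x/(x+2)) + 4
Evaluate the dominant behaviour as x → +∞; each term tends to a finite value or vanishes.
Limit = 12.

Final answer: 12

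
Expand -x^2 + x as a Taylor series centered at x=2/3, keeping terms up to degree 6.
2/9 - (x - 2/3)/3 - (x - 2/3)^2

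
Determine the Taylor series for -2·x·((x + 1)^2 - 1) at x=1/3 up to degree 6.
-14/27 - 10·(x - 1/3)/3 - 6·(x - 1/3)^2 - 2·(x - 1/3)^3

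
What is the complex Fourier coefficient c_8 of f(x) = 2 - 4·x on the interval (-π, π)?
Compute the real Fourier coefficients first: a_8 = 0, b_8 = 1.
Then c_8 = (a_8 − i·b_8)/2 = -i/2.

Final answer: -i/2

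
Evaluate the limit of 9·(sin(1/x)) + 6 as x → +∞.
Evaluate the dominant behaviour as x → +∞; each term tends to a finite value or vanishes.
Limit = 6.

Final answer: 6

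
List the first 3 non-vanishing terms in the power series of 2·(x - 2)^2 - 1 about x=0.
2·x^2 - 8·x + 7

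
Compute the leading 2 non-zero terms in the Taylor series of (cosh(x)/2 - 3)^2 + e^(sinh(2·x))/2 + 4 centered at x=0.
x + 43/4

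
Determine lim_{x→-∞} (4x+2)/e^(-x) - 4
The quotient is an ∞/∞ indeterminate form as x → -∞.
Compare growth rates of the dominant terms (exponentials ≫ polynomials ≫ logarithms), or apply L'Hôpital's rule; the quotient → 0.
Adding the constant: 0 - 4 = -4. Limit = -4.

Final answer: -4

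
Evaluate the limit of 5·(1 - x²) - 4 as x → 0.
Direct substitution at x = 0 gives 1.

Final answer: 1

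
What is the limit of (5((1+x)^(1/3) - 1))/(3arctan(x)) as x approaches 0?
Both numerator and denominator → 0 as x → 0; this is a 0/0 indeterminate form.
Expand each to leading order near x = 0: numerator ~ 5·x/3, denominator ~ 3·x.
The limit of the ratio is 5/9.

Final answer: 5/9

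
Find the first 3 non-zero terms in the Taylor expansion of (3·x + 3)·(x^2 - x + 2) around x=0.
3·x^3 + 3·x + 6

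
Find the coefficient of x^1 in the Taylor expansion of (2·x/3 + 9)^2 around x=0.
Expand to order 1: (2·x/3 + 9)^2 = 12·x + 81 + O(x^2).
The coefficient of x^1 is 12.

Final answer: 12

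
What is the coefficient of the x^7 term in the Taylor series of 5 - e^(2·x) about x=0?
Expand to order 7: 5 - e^(2·x) = -8·x^7/315 - 4·x^6/45 - 4·x^5/15 - 2·x^4/3 - 4·x^3/3 - 2·x^2 - 2·x + 4 + O(x^8).
The coefficient of x^7 is -8/315.

Final answer: -8/315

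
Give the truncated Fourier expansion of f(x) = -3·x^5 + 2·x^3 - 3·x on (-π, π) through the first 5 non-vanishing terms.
(-750 - 6·π^4 + 124·π^2)·sin(x) + (-17·π^2 + 57/2 + 3·π^4)·sin(2·x) + (-2·π^4 - 158/27 + 52·π^2/9)·sin(3·x) + (-23·π^2/8 + 165/64 + 3·π^4/2)·sin(4·x) + (-6·π^4/5 - 1014/625 + 44·π^2/25)·sin(5·x)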